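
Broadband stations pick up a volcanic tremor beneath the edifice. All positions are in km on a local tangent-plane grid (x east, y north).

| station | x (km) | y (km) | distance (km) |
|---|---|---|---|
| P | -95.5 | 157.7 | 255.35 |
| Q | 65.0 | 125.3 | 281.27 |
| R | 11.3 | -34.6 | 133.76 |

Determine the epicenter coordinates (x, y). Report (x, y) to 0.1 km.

Circle about each station: (x + 95.5)² + (y − 157.7)² = 255.35²; (x − 65.0)² + (y − 125.3)² = 281.27²; (x − 11.3)² + (y + 34.6)² = 133.76².
Subtracting the P equation from the Q and R equations removes the quadratic terms:
321.0 x − 64.8 y = -27973.64
213.6 x − 384.6 y = 14647.19
Solving the 2×2 system: x ≈ -106.8, y ≈ -97.4 km.
Check against P (with the unrounded x, y): √((x + 95.5)²+(y − 157.7)²) = 255.35 ≈ 255.35 km. ✓

x ≈ -106.8 km, y ≈ -97.4 km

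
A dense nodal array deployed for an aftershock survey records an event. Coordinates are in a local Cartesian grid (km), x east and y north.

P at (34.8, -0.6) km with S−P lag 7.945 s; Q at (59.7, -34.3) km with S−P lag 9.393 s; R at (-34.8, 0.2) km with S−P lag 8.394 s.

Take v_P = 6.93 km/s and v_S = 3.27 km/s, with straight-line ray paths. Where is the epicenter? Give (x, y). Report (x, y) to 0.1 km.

1.6 km east, -36.9 km north

Distance from S−P lag: d = Δt · v_P v_S / (v_P − v_S) = Δt · (6.93·3.27)/(6.93−3.27) ≈ 6.1916·Δt.
So d_P = 49.19, d_Q = 58.16, d_R = 51.97 km.
Circle about each station: (x − 34.8)² + (y + 0.6)² = 49.19²; (x − 59.7)² + (y + 34.3)² = 58.16²; (x + 34.8)² + (y − 0.2)² = 51.97².
Subtracting the P equation from the Q and R equations removes the quadratic terms:
49.8 x − 67.4 y = 2566.25
-139.2 x + 1.6 y = -281.54
Solving the 2×2 system: x ≈ 1.6, y ≈ -36.9 km.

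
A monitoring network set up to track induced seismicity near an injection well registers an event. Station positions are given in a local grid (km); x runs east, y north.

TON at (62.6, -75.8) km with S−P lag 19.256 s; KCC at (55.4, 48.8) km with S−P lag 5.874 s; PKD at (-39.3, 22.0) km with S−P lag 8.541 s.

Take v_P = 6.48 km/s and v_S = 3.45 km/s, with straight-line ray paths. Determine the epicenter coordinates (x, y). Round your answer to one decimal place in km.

12.9 km east, 57.3 km north

Distance from S−P lag: d = Δt · v_P v_S / (v_P − v_S) = Δt · (6.48·3.45)/(6.48−3.45) ≈ 7.3782·Δt.
So d_TON = 142.07, d_KCC = 43.34, d_PKD = 63.02 km.
Circle about each station: (x − 62.6)² + (y + 75.8)² = 142.07²; (x − 55.4)² + (y − 48.8)² = 43.34²; (x + 39.3)² + (y − 22.0)² = 63.02².
Subtracting pairs of circle equations eliminates x²+y² and gives linear equations (the radical axes):
-14.4 x + 249.2 y = 14091.73
-203.8 x + 195.6 y = 8576.45
Solving the 2×2 system: x ≈ 12.9, y ≈ 57.3 km.
Check against TON (with the unrounded x, y): √((x − 62.6)²+(y + 75.8)²) = 142.07 ≈ 142.07 km. ✓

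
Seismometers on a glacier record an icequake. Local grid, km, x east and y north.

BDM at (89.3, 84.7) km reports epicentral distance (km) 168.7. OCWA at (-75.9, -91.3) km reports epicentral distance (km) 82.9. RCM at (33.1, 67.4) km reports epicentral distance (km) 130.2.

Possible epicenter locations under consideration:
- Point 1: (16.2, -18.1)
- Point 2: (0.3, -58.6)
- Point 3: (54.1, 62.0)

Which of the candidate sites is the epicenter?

For each candidate, compare |candidate − station| to the reported distance:
Point 1: residuals BDM 42.6, OCWA 34.7, RCM 43.0 → max 43.0 km
Point 2: residuals BDM 0.0, OCWA 0.0, RCM 0.0 → max 0.0 km
Point 3: residuals BDM 126.8, OCWA 118.1, RCM 108.5 → max 126.8 km
Only Point 2 has all residuals ≈ 0.

Point 2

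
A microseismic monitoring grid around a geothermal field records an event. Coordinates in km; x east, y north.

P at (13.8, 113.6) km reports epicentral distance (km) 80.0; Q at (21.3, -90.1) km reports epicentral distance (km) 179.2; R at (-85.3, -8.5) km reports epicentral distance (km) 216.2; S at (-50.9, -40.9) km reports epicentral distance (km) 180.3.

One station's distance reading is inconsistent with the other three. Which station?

Solve using three stations at a time. Using P, Q, S (subtract circle equations pairwise → linear system) gives (x, y) ≈ (85.3, 77.4).
Distances from that point to each station vs reported:
  P: calculated 80.1 vs reported 80.0 → residual 0.1 km
  Q: calculated 179.3 vs reported 179.2 → residual 0.1 km
  R: calculated 191.0 vs reported 216.2 → residual 25.2 km
  S: calculated 180.4 vs reported 180.3 → residual 0.1 km
P, Q, S are mutually consistent (residuals ≈ 0); R is off by 25.2 km.

R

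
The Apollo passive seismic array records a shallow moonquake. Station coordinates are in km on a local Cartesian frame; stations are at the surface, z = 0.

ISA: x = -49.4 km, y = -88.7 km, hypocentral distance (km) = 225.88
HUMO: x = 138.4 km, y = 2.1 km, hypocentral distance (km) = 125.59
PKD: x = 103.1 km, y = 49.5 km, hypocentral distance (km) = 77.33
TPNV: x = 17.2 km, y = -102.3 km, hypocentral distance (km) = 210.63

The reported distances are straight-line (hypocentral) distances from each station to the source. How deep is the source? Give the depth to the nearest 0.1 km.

z ≈ 56.0 km

Each station gives a sphere (x−x_i)² + (y−y_i)² + z² = d_i² (stations at z=0).
Subtracting the ISA sphere from HUMO and PKD: z² cancels, leaving linear equations in x and y:
375.6 x + 181.6 y = 44099.85
305.0 x + 276.4 y = 47813.66
Solving: x ≈ 72.401, y ≈ 93.094 km (keep extra digits for the depth step; rounded: 72.4, 93.1).
Then from the ISA sphere: z² = 225.88² − (x + 49.4)² − (y + 88.7)² with x = 72.401, y = 93.094, so z ≈ 56.011 ≈ 56.0 km.
Check against TPNV (with the unrounded solution): distance 210.63 ≈ 210.63 km. ✓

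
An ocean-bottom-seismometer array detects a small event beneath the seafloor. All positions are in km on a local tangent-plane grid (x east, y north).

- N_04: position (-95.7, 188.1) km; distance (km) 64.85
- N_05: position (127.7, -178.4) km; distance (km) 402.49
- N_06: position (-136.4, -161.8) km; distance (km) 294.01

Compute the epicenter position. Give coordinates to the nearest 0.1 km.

Circle about each station: (x + 95.7)² + (y − 188.1)² = 64.85²; (x − 127.7)² + (y + 178.4)² = 402.49²; (x + 136.4)² + (y + 161.8)² = 294.01².
Subtracting pairs of circle equations eliminates x²+y² and gives linear equations (the radical axes):
446.8 x − 733.0 y = -154198.93
-81.4 x − 699.8 y = -81992.26
Solving the 2×2 system: x ≈ -128.4, y ≈ 132.1 km.

x ≈ -128.4 km, y ≈ 132.1 km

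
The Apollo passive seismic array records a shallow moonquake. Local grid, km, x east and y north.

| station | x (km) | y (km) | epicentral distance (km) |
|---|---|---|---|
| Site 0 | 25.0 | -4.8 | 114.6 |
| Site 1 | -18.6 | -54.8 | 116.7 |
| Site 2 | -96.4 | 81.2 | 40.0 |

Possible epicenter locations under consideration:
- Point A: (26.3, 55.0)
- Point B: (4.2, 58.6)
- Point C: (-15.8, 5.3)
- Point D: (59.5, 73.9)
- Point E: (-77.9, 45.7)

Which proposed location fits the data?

Point E

For each candidate, compare |candidate − station| to the reported distance:
Point A: residuals Site 0 54.8, Site 1 1.9, Site 2 85.5 → max 85.5 km
Point B: residuals Site 0 47.9, Site 1 1.0, Site 2 63.1 → max 63.1 km
Point C: residuals Site 0 72.6, Site 1 56.5, Site 2 70.7 → max 72.6 km
Point D: residuals Site 0 28.7, Site 1 33.8, Site 2 116.1 → max 116.1 km
Point E: residuals Site 0 0.0, Site 1 0.0, Site 2 0.0 → max 0.0 km
Only Point E has all residuals ≈ 0.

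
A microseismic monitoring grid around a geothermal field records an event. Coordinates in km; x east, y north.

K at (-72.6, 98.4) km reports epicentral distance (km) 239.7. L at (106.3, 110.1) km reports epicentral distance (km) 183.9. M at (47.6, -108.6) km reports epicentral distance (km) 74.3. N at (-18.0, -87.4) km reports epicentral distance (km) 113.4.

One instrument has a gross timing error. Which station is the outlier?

M

Solve using three stations at a time. Using K, L, N (subtract circle equations pairwise → linear system) gives (x, y) ≈ (94.5, -73.4).
Distances from that point to each station vs reported:
  K: calculated 239.7 vs reported 239.7 → residual 0.0 km
  L: calculated 183.9 vs reported 183.9 → residual 0.0 km
  M: calculated 58.7 vs reported 74.3 → residual 15.6 km
  N: calculated 113.4 vs reported 113.4 → residual 0.0 km
K, L, N are mutually consistent (residuals ≈ 0); M is off by 15.6 km.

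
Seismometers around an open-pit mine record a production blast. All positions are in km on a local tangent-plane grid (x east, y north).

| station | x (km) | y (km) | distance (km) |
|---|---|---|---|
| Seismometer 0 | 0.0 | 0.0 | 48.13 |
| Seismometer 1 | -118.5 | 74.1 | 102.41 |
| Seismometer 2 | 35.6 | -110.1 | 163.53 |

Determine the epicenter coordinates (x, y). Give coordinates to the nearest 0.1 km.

(-20.8, 43.4)

Circle about each station: x² + y² = 48.13²; (x + 118.5)² + (y − 74.1)² = 102.41²; (x − 35.6)² + (y + 110.1)² = 163.53².
Subtracting the Seismometer 0 equation from the Seismometer 1 and Seismometer 2 equations removes the quadratic terms:
-237.0 x + 148.2 y = 11361.75
71.2 x − 220.2 y = -11036.19
Solving the 2×2 system: x ≈ -20.8, y ≈ 43.4 km.
Check against Seismometer 0 (with the unrounded x, y): √(x²+y²) = 48.12 ≈ 48.13 km. ✓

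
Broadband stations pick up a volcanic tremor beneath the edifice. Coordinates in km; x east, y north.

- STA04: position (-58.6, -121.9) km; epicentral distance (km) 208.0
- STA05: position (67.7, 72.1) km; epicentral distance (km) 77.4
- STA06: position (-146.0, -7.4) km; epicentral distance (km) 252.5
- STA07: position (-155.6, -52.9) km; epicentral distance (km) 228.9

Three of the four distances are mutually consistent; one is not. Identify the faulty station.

Solve using three stations at a time. Using STA04, STA05, STA06 (subtract circle equations pairwise → linear system) gives (x, y) ≈ (106.2, 5.0).
Distances from that point to each station vs reported:
  STA04: calculated 208.0 vs reported 208.0 → residual 0.0 km
  STA05: calculated 77.3 vs reported 77.4 → residual 0.1 km
  STA06: calculated 252.5 vs reported 252.5 → residual 0.0 km
  STA07: calculated 268.1 vs reported 228.9 → residual 39.2 km
STA04, STA05, STA06 are mutually consistent (residuals ≈ 0); STA07 is off by 39.2 km.

STA07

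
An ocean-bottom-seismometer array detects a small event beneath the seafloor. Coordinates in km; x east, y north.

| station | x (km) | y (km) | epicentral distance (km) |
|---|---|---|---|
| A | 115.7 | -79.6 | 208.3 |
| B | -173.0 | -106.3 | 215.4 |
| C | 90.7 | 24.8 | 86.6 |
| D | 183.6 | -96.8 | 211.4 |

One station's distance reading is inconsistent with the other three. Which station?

Solve using three stations at a time. Using B, C, D (subtract circle equations pairwise → linear system) gives (x, y) ≈ (4.6, 15.6).
Distances from that point to each station vs reported:
  A: calculated 146.4 vs reported 208.3 → residual 61.9 km
  B: calculated 215.4 vs reported 215.4 → residual 0.0 km
  C: calculated 86.6 vs reported 86.6 → residual 0.0 km
  D: calculated 211.4 vs reported 211.4 → residual 0.0 km
B, C, D are mutually consistent (residuals ≈ 0); A is off by 61.9 km.

A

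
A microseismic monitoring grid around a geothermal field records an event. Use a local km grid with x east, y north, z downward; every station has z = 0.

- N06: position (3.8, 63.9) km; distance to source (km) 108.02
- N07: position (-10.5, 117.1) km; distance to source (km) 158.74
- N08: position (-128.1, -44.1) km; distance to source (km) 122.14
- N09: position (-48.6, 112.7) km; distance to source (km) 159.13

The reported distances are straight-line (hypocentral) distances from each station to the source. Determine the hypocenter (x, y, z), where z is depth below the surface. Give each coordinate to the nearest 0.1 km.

Each station gives a sphere (x−x_i)² + (y−y_i)² + z² = d_i² (stations at z=0).
Subtracting the N06 sphere from N07 and N08: z² cancels, leaving linear equations in x and y:
-28.6 x + 106.4 y = -3805.06
-263.8 x − 216.0 y = 11006.91
Solving: x ≈ -10.198, y ≈ -38.503 km (keep extra digits for the depth step; rounded: -10.2, -38.5).
Then from the N06 sphere: z² = 108.02² − (x − 3.8)² − (y − 63.9)² with x = -10.198, y = -38.503, so z ≈ 31.401 ≈ 31.4 km.
Check against N09 (with the unrounded solution): distance 159.13 ≈ 159.13 km. ✓

(-10.2, -38.5, 31.4)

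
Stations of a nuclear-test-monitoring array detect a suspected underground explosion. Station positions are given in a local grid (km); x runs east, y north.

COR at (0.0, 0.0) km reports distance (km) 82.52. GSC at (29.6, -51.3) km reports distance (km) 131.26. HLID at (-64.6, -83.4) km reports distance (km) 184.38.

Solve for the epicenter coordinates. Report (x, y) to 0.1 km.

Circle about each station: x² + y² = 82.52²; (x − 29.6)² + (y + 51.3)² = 131.26²; (x + 64.6)² + (y + 83.4)² = 184.38².
Subtracting pairs of circle equations eliminates x²+y² and gives linear equations (the radical axes):
59.2 x − 102.6 y = -6911.79
-129.2 x − 166.8 y = -16057.71
Solving the 2×2 system: x ≈ 21.4, y ≈ 79.7 km.
Check against COR (with the unrounded x, y): √(x²+y²) = 82.52 ≈ 82.52 km. ✓

(21.4, 79.7)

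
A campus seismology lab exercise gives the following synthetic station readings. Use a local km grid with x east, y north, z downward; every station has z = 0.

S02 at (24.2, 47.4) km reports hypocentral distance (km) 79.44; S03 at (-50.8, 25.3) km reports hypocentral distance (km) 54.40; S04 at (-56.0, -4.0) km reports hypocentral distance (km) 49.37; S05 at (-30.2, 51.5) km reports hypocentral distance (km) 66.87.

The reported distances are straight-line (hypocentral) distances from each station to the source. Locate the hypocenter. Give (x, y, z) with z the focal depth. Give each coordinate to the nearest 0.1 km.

x ≈ -23.9 km, y ≈ -3.5 km, depth ≈ 37.5 km

Each station gives a sphere (x−x_i)² + (y−y_i)² + z² = d_i² (stations at z=0).
Subtracting the S02 sphere from S03 and S04: z² cancels, leaving linear equations in x and y:
-150.0 x − 44.2 y = 3739.68
-160.4 x − 102.8 y = 4192.92
Solving: x ≈ -23.902, y ≈ -3.492 km (keep extra digits for the depth step; rounded: -23.9, -3.5).
Then from the S02 sphere: z² = 79.44² − (x − 24.2)² − (y − 47.4)² with x = -23.902, y = -3.492, so z ≈ 37.509 ≈ 37.5 km.
Check against S05 (with the unrounded solution): distance 66.86 ≈ 66.87 km. ✓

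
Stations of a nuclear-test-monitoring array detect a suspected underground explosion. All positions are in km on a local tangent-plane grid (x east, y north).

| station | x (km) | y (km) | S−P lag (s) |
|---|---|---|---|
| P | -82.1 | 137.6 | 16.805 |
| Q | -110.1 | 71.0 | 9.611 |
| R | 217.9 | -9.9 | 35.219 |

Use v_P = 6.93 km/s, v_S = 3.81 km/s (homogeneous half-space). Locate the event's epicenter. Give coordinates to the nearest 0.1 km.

-80.1 km east, -4.6 km north

Distance from S−P lag: d = Δt · v_P v_S / (v_P − v_S) = Δt · (6.93·3.81)/(6.93−3.81) ≈ 8.4626·Δt.
So d_P = 142.21, d_Q = 81.33, d_R = 298.04 km.
Circle about each station: (x + 82.1)² + (y − 137.6)² = 142.21²; (x + 110.1)² + (y − 71.0)² = 81.33²; (x − 217.9)² + (y + 9.9)² = 298.04².
Subtracting the P equation from the Q and R equations removes the quadratic terms:
-56.0 x − 133.2 y = 5097.96
600.0 x − 295.0 y = -46699.91
Solving the 2×2 system: x ≈ -80.1, y ≈ -4.6 km.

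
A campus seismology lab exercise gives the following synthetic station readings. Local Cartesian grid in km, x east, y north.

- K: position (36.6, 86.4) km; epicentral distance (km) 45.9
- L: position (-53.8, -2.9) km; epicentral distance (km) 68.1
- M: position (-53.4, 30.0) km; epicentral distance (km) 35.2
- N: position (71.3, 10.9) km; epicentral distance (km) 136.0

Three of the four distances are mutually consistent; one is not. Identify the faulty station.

K

Solve using three stations at a time. Using L, M, N (subtract circle equations pairwise → linear system) gives (x, y) ≈ (-53.4, 65.2).
Distances from that point to each station vs reported:
  K: calculated 92.5 vs reported 45.9 → residual 46.6 km
  L: calculated 68.1 vs reported 68.1 → residual 0.0 km
  M: calculated 35.2 vs reported 35.2 → residual 0.0 km
  N: calculated 136.0 vs reported 136.0 → residual 0.0 km
L, M, N are mutually consistent (residuals ≈ 0); K is off by 46.6 km.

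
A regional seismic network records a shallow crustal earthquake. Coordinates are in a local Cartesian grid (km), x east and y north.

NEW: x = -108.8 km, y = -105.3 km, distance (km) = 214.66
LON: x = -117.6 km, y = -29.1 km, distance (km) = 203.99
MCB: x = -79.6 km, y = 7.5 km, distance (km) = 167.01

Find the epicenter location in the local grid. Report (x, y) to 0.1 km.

Circle about each station: (x + 108.8)² + (y + 105.3)² = 214.66²; (x + 117.6)² + (y + 29.1)² = 203.99²; (x + 79.6)² + (y − 7.5)² = 167.01².
Subtracting the NEW equation from the LON and MCB equations removes the quadratic terms:
-17.6 x + 152.4 y = -3781.96
58.4 x + 225.6 y = 1653.46
Solving the 2×2 system: x ≈ 85.9, y ≈ -14.9 km.
Check against NEW (with the unrounded x, y): √((x + 108.8)²+(y + 105.3)²) = 214.64 ≈ 214.66 km. ✓

x ≈ 85.9 km, y ≈ -14.9 km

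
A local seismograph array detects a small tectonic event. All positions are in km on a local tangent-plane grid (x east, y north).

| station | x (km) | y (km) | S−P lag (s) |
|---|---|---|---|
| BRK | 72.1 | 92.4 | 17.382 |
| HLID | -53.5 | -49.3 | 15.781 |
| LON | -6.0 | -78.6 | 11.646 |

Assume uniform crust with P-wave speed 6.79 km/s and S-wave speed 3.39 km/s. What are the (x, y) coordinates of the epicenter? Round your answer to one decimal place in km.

Distance from S−P lag: d = Δt · v_P v_S / (v_P − v_S) = Δt · (6.79·3.39)/(6.79−3.39) ≈ 6.7700·Δt.
So d_BRK = 117.68, d_HLID = 106.84, d_LON = 78.84 km.
Circle about each station: (x − 72.1)² + (y − 92.4)² = 117.68²; (x + 53.5)² + (y + 49.3)² = 106.84²; (x + 6.0)² + (y + 78.6)² = 78.84².
Subtracting the BRK equation from the HLID and LON equations removes the quadratic terms:
-251.2 x − 283.4 y = -6009.63
-156.2 x − 342.0 y = 110.63
Solving the 2×2 system: x ≈ 50.1, y ≈ -23.2 km.

(50.1, -23.2)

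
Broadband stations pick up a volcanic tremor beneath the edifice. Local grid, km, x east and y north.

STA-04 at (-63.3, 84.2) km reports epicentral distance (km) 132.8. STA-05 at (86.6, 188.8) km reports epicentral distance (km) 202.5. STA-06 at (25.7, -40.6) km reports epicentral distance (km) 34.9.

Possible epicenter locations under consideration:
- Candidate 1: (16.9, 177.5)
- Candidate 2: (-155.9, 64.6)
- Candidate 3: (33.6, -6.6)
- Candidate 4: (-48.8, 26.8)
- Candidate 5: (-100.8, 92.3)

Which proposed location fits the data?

Candidate 3

For each candidate, compare |candidate − station| to the reported distance:
Candidate 1: residuals STA-04 9.8, STA-05 131.9, STA-06 183.4 → max 183.4 km
Candidate 2: residuals STA-04 38.1, STA-05 70.0, STA-06 175.0 → max 175.0 km
Candidate 3: residuals STA-04 0.0, STA-05 0.0, STA-06 0.0 → max 0.0 km
Candidate 4: residuals STA-04 73.6, STA-05 8.6, STA-06 65.6 → max 73.6 km
Candidate 5: residuals STA-04 94.4, STA-05 8.3, STA-06 148.6 → max 148.6 km
Only Candidate 3 has all residuals ≈ 0.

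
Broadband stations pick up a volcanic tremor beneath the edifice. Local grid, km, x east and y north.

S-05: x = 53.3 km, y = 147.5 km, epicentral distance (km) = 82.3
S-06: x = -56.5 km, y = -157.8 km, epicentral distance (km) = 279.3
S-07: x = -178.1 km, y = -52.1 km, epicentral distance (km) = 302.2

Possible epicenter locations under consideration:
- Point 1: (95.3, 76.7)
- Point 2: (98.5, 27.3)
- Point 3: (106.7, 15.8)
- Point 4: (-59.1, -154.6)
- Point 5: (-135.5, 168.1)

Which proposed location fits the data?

Point 1

For each candidate, compare |candidate − station| to the reported distance:
Point 1: residuals S-05 0.0, S-06 0.0, S-07 0.0 → max 0.0 km
Point 2: residuals S-05 46.1, S-06 37.9, S-07 14.4 → max 46.1 km
Point 3: residuals S-05 59.8, S-06 41.0, S-07 9.4 → max 59.8 km
Point 4: residuals S-05 240.0, S-06 275.2, S-07 145.1 → max 275.2 km
Point 5: residuals S-05 107.6, S-06 56.0, S-07 77.9 → max 107.6 km
Only Point 1 has all residuals ≈ 0.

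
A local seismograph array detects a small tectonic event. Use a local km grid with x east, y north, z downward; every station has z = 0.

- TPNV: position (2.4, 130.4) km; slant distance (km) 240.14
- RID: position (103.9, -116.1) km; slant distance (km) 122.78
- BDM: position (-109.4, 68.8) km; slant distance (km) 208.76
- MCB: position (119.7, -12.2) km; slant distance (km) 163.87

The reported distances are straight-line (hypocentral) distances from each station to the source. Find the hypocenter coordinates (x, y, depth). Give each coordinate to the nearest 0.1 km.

(-4.8, -103.1, 55.6)

Each station gives a sphere (x−x_i)² + (y−y_i)² + z² = d_i² (stations at z=0).
Subtracting the TPNV sphere from RID and BDM: z² cancels, leaving linear equations in x and y:
203.0 x − 493.0 y = 49856.79
-223.6 x − 123.2 y = 13778.36
Solving: x ≈ -4.809, y ≈ -103.110 km (keep extra digits for the depth step; rounded: -4.8, -103.1).
Then from the TPNV sphere: z² = 240.14² − (x − 2.4)² − (y − 130.4)² with x = -4.809, y = -103.110, so z ≈ 55.573 ≈ 55.6 km.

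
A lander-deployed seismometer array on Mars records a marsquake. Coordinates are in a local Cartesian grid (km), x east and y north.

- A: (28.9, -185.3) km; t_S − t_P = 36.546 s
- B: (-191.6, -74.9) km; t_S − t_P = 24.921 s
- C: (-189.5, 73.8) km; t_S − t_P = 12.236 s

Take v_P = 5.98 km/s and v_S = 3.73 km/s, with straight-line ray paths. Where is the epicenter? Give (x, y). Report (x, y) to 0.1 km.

-98.4 km east, 153.9 km north

Distance from S−P lag: d = Δt · v_P v_S / (v_P − v_S) = Δt · (5.98·3.73)/(5.98−3.73) ≈ 9.9135·Δt.
So d_A = 362.30, d_B = 247.05, d_C = 121.30 km.
Circle about each station: (x − 28.9)² + (y + 185.3)² = 362.30²; (x + 191.6)² + (y + 74.9)² = 247.05²; (x + 189.5)² + (y − 73.8)² = 121.30².
Subtracting the A equation from the B and C equations removes the quadratic terms:
-441.0 x + 220.8 y = 77376.86
-436.8 x + 518.2 y = 122732.99
Solving the 2×2 system: x ≈ -98.4, y ≈ 153.9 km.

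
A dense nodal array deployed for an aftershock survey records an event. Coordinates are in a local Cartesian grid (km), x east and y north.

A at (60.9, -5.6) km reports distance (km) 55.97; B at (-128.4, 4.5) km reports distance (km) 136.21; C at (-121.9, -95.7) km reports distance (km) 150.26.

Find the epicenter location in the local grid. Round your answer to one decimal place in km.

6.1 km east, -17.0 km north

Circle about each station: (x − 60.9)² + (y + 5.6)² = 55.97²; (x + 128.4)² + (y − 4.5)² = 136.21²; (x + 121.9)² + (y + 95.7)² = 150.26².
Subtracting pairs of circle equations eliminates x²+y² and gives linear equations (the radical axes):
-378.6 x + 20.2 y = -2653.88
-365.6 x − 180.2 y = 832.50
Solving the 2×2 system: x ≈ 6.1, y ≈ -17.0 km.
Check against A (with the unrounded x, y): √((x − 60.9)²+(y + 5.6)²) = 55.97 ≈ 55.97 km. ✓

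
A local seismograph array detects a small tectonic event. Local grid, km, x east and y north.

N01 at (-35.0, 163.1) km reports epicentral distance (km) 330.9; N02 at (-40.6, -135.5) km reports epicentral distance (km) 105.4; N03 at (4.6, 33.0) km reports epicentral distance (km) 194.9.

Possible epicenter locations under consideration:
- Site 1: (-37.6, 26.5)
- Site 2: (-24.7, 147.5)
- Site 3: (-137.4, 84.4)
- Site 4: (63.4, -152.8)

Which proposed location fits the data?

Site 4

For each candidate, compare |candidate − station| to the reported distance:
Site 1: residuals N01 194.3, N02 56.6, N03 152.2 → max 194.3 km
Site 2: residuals N01 312.2, N02 178.0, N03 76.7 → max 312.2 km
Site 3: residuals N01 201.8, N02 134.9, N03 43.9 → max 201.8 km
Site 4: residuals N01 0.0, N02 0.0, N03 0.0 → max 0.0 km
Only Site 4 has all residuals ≈ 0.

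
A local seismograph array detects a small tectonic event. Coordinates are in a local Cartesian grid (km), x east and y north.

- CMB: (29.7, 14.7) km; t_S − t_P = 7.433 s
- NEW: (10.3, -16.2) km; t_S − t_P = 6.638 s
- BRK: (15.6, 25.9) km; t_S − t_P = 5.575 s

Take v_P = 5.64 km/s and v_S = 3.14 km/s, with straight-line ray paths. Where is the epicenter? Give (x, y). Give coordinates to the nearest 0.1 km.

-22.9 km east, 17.1 km north

Distance from S−P lag: d = Δt · v_P v_S / (v_P − v_S) = Δt · (5.64·3.14)/(5.64−3.14) ≈ 7.0838·Δt.
So d_CMB = 52.65, d_NEW = 47.02, d_BRK = 39.49 km.
Circle about each station: (x − 29.7)² + (y − 14.7)² = 52.65²; (x − 10.3)² + (y + 16.2)² = 47.02²; (x − 15.6)² + (y − 25.9)² = 39.49².
Subtracting the CMB equation from the NEW and BRK equations removes the quadratic terms:
-38.8 x − 61.8 y = -168.51
-28.2 x + 22.4 y = 1028.55
Solving the 2×2 system: x ≈ -22.9, y ≈ 17.1 km.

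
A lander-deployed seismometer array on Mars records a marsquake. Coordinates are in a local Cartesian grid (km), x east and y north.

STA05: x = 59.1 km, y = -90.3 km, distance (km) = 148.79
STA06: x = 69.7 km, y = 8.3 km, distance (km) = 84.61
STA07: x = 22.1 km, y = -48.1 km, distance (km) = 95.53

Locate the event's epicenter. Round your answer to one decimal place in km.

Circle about each station: (x − 59.1)² + (y + 90.3)² = 148.79²; (x − 69.7)² + (y − 8.3)² = 84.61²; (x − 22.1)² + (y + 48.1)² = 95.53².
Subtracting the STA05 equation from the STA06 and STA07 equations removes the quadratic terms:
21.2 x + 197.2 y = 8259.69
-74.0 x + 84.4 y = 4167.60
Solving the 2×2 system: x ≈ -7.6, y ≈ 42.7 km.

-7.6 km east, 42.7 km north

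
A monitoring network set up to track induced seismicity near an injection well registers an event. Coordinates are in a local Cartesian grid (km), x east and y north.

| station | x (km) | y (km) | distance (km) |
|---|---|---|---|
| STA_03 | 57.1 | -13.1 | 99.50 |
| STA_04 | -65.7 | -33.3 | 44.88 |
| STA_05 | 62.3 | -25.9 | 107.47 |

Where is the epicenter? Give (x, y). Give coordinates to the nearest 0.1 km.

Circle about each station: (x − 57.1)² + (y + 13.1)² = 99.50²; (x + 65.7)² + (y + 33.3)² = 44.88²; (x − 62.3)² + (y + 25.9)² = 107.47².
Subtracting pairs of circle equations eliminates x²+y² and gives linear equations (the radical axes):
-245.6 x − 40.4 y = 9879.40
10.4 x − 25.6 y = -529.47
Solving the 2×2 system: x ≈ -40.9, y ≈ 4.1 km.
Check against STA_03 (with the unrounded x, y): √((x − 57.1)²+(y + 13.1)²) = 99.49 ≈ 99.50 km. ✓

(-40.9, 4.1)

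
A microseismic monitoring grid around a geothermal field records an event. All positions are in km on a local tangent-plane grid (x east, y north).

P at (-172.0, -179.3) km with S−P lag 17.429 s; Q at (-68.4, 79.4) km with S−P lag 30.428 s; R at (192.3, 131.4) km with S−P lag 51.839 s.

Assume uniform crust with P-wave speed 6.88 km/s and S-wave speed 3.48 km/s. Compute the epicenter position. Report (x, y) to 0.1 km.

Distance from S−P lag: d = Δt · v_P v_S / (v_P − v_S) = Δt · (6.88·3.48)/(6.88−3.48) ≈ 7.0419·Δt.
So d_P = 122.73, d_Q = 214.27, d_R = 365.04 km.
Circle about each station: (x + 172.0)² + (y + 179.3)² = 122.73²; (x + 68.4)² + (y − 79.4)² = 214.27²; (x − 192.3)² + (y − 131.4)² = 365.04².
Subtracting the P equation from the Q and R equations removes the quadratic terms:
207.2 x + 517.4 y = -81598.55
728.6 x + 621.4 y = -125678.79
Solving the 2×2 system: x ≈ -57.7, y ≈ -134.6 km.

(-57.7, -134.6)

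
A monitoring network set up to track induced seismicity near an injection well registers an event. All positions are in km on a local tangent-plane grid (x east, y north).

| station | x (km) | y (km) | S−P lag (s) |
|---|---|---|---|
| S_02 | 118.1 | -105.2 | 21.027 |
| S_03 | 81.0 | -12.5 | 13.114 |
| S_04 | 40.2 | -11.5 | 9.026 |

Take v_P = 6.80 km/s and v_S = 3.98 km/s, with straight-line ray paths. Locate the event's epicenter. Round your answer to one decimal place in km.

Distance from S−P lag: d = Δt · v_P v_S / (v_P − v_S) = Δt · (6.80·3.98)/(6.80−3.98) ≈ 9.5972·Δt.
So d_S_02 = 201.80, d_S_03 = 125.86, d_S_04 = 86.62 km.
Circle about each station: (x − 118.1)² + (y + 105.2)² = 201.80²; (x − 81.0)² + (y + 12.5)² = 125.86²; (x − 40.2)² + (y + 11.5)² = 86.62².
Subtracting the S_02 equation from the S_03 and S_04 equations removes the quadratic terms:
-74.2 x + 185.4 y = 6585.10
-155.8 x + 187.4 y = 9953.86
Solving the 2×2 system: x ≈ -40.8, y ≈ 19.2 km.
Check against S_02 (with the unrounded x, y): √((x − 118.1)²+(y + 105.2)²) = 201.80 ≈ 201.80 km. ✓

-40.8 km east, 19.2 km north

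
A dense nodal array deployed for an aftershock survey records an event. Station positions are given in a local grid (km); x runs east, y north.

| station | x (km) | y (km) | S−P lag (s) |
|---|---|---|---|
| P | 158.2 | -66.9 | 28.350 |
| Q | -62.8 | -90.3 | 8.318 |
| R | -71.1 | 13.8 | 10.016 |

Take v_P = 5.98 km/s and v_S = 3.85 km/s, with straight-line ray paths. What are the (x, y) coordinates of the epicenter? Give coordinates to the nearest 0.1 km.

-148.2 km east, -62.2 km north

Distance from S−P lag: d = Δt · v_P v_S / (v_P − v_S) = Δt · (5.98·3.85)/(5.98−3.85) ≈ 10.8089·Δt.
So d_P = 306.43, d_Q = 89.91, d_R = 108.26 km.
Circle about each station: (x − 158.2)² + (y + 66.9)² = 306.43²; (x + 62.8)² + (y + 90.3)² = 89.91²; (x + 71.1)² + (y − 13.8)² = 108.26².
Subtracting pairs of circle equations eliminates x²+y² and gives linear equations (the radical axes):
-442.0 x − 46.8 y = 68410.62
-458.6 x + 161.4 y = 57921.92
Solving the 2×2 system: x ≈ -148.2, y ≈ -62.2 km.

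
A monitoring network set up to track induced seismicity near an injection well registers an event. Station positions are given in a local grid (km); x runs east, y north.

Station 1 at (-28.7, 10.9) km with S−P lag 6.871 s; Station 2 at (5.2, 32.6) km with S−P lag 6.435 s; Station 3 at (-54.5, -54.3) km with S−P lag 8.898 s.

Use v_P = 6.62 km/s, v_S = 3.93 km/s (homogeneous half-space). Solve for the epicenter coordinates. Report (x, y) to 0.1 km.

26.7 km east, -25.8 km north

Distance from S−P lag: d = Δt · v_P v_S / (v_P − v_S) = Δt · (6.62·3.93)/(6.62−3.93) ≈ 9.6716·Δt.
So d_Station 1 = 66.45, d_Station 2 = 62.24, d_Station 3 = 86.06 km.
Circle about each station: (x + 28.7)² + (y − 10.9)² = 66.45²; (x − 5.2)² + (y − 32.6)² = 62.24²; (x + 54.5)² + (y + 54.3)² = 86.06².
Subtracting the Station 1 equation from the Station 2 and Station 3 equations removes the quadratic terms:
67.8 x + 43.4 y = 689.08
-51.6 x − 130.4 y = 1985.52
Solving the 2×2 system: x ≈ 26.7, y ≈ -25.8 km.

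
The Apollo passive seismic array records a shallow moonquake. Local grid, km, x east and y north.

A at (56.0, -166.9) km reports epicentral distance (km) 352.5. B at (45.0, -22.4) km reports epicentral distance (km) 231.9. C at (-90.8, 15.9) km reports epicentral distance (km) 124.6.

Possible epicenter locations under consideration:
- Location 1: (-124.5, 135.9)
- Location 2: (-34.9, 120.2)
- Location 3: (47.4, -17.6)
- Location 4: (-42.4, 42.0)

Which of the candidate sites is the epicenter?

Location 1

For each candidate, compare |candidate − station| to the reported distance:
Location 1: residuals A 0.0, B 0.0, C 0.0 → max 0.0 km
Location 2: residuals A 51.4, B 68.4, C 6.3 → max 68.4 km
Location 3: residuals A 203.0, B 226.5, C 17.6 → max 226.5 km
Location 4: residuals A 121.6, B 123.3, C 69.6 → max 123.3 km
Only Location 1 has all residuals ≈ 0.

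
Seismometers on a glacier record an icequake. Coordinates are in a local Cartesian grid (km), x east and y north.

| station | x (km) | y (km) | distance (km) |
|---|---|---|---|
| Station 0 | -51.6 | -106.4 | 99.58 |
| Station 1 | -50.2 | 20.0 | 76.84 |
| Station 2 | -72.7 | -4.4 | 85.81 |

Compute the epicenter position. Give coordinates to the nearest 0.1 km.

x ≈ 9.8 km, y ≈ -28.0 km

Circle about each station: (x + 51.6)² + (y + 106.4)² = 99.58²; (x + 50.2)² + (y − 20.0)² = 76.84²; (x + 72.7)² + (y + 4.4)² = 85.81².
Subtracting pairs of circle equations eliminates x²+y² and gives linear equations (the radical axes):
2.8 x + 252.8 y = -7051.69
-42.2 x + 204.0 y = -6126.05
Solving the 2×2 system: x ≈ 9.8, y ≈ -28.0 km.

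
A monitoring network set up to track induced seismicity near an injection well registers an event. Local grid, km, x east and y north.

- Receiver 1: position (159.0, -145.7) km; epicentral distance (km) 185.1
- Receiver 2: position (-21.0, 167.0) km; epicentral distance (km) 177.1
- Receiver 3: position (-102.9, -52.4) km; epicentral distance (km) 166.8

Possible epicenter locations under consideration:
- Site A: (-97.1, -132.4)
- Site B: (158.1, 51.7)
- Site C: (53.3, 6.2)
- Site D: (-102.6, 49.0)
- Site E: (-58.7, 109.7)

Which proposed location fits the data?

Site C

For each candidate, compare |candidate − station| to the reported distance:
Site A: residuals Receiver 1 71.3, Receiver 2 131.8, Receiver 3 86.6 → max 131.8 km
Site B: residuals Receiver 1 12.3, Receiver 2 35.9, Receiver 3 114.2 → max 114.2 km
Site C: residuals Receiver 1 0.0, Receiver 2 0.0, Receiver 3 0.0 → max 0.0 km
Site D: residuals Receiver 1 141.0, Receiver 2 33.6, Receiver 3 65.4 → max 141.0 km
Site E: residuals Receiver 1 150.5, Receiver 2 108.5, Receiver 3 1.2 → max 150.5 km
Only Site C has all residuals ≈ 0.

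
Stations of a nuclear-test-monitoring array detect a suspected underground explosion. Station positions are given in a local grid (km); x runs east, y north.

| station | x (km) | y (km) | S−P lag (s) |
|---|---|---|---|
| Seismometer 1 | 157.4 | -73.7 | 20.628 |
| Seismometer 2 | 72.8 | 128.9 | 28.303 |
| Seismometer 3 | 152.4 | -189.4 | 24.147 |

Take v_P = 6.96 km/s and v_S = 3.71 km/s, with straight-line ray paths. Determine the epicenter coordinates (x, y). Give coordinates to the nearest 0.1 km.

(-6.3, -81.6)

Distance from S−P lag: d = Δt · v_P v_S / (v_P − v_S) = Δt · (6.96·3.71)/(6.96−3.71) ≈ 7.9451·Δt.
So d_Seismometer 1 = 163.89, d_Seismometer 2 = 224.87, d_Seismometer 3 = 191.85 km.
Circle about each station: (x − 157.4)² + (y + 73.7)² = 163.89²; (x − 72.8)² + (y − 128.9)² = 224.87²; (x − 152.4)² + (y + 189.4)² = 191.85².
Subtracting the Seismometer 1 equation from the Seismometer 2 and Seismometer 3 equations removes the quadratic terms:
-169.2 x + 405.2 y = -31997.98
-10.0 x − 231.4 y = 18945.18
Solving the 2×2 system: x ≈ -6.3, y ≈ -81.6 km.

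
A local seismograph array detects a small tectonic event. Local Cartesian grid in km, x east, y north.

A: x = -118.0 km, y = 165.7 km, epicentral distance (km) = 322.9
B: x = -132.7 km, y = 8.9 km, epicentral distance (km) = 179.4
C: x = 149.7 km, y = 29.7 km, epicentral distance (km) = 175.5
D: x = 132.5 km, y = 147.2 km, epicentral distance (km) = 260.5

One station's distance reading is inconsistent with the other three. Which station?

A

Solve using three stations at a time. Using B, C, D (subtract circle equations pairwise → linear system) gives (x, y) ≈ (18.8, -87.2).
Distances from that point to each station vs reported:
  A: calculated 287.5 vs reported 322.9 → residual 35.4 km
  B: calculated 179.4 vs reported 179.4 → residual 0.0 km
  C: calculated 175.5 vs reported 175.5 → residual 0.0 km
  D: calculated 260.5 vs reported 260.5 → residual 0.0 km
B, C, D are mutually consistent (residuals ≈ 0); A is off by 35.4 km.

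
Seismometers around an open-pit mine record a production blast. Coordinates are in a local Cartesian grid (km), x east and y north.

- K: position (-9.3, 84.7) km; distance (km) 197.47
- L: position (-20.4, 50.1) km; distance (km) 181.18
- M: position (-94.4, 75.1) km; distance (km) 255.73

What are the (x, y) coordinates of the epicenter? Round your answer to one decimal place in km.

x ≈ 119.6 km, y ≈ -64.9 km

Circle about each station: (x + 9.3)² + (y − 84.7)² = 197.47²; (x + 20.4)² + (y − 50.1)² = 181.18²; (x + 94.4)² + (y − 75.1)² = 255.73².
Subtracting pairs of circle equations eliminates x²+y² and gives linear equations (the radical axes):
-22.2 x − 69.2 y = 1833.80
-170.2 x − 19.2 y = -19112.64
Solving the 2×2 system: x ≈ 119.6, y ≈ -64.9 km.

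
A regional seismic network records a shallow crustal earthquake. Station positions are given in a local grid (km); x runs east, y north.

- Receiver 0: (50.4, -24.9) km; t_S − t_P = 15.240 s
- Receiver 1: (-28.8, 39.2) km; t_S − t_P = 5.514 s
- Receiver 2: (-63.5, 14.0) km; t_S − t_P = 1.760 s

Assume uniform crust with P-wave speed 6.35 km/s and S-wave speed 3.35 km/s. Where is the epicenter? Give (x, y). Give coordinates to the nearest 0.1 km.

Distance from S−P lag: d = Δt · v_P v_S / (v_P − v_S) = Δt · (6.35·3.35)/(6.35−3.35) ≈ 7.0908·Δt.
So d_Receiver 0 = 108.06, d_Receiver 1 = 39.10, d_Receiver 2 = 12.48 km.
Circle about each station: (x − 50.4)² + (y + 24.9)² = 108.06²; (x + 28.8)² + (y − 39.2)² = 39.10²; (x + 63.5)² + (y − 14.0)² = 12.48².
Subtracting the Receiver 0 equation from the Receiver 1 and Receiver 2 equations removes the quadratic terms:
-158.4 x + 128.2 y = 9354.06
-227.8 x + 77.8 y = 12589.29
Solving the 2×2 system: x ≈ -52.5, y ≈ 8.1 km.

x ≈ -52.5 km, y ≈ 8.1 km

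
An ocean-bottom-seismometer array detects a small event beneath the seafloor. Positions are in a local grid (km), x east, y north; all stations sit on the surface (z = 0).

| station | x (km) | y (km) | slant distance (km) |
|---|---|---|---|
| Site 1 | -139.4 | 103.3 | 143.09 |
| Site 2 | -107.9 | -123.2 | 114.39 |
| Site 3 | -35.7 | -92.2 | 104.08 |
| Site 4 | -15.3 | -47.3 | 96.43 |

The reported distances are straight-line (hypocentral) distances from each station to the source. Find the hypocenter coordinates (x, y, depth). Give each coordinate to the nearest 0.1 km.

x ≈ -93.0 km, y ≈ -22.0 km, depth ≈ 51.2 km

Each station gives a sphere (x−x_i)² + (y−y_i)² + z² = d_i² (stations at z=0).
Subtracting the Site 1 sphere from Site 2 and Site 3: z² cancels, leaving linear equations in x and y:
63.0 x − 453.0 y = 4107.08
207.4 x − 391.0 y = -10685.82
Solving: x ≈ -92.998, y ≈ -22.000 km (keep extra digits for the depth step; rounded: -93.0, -22.0).
Then from the Site 1 sphere: z² = 143.09² − (x + 139.4)² − (y − 103.3)² with x = -92.998, y = -22.000, so z ≈ 51.201 ≈ 51.2 km.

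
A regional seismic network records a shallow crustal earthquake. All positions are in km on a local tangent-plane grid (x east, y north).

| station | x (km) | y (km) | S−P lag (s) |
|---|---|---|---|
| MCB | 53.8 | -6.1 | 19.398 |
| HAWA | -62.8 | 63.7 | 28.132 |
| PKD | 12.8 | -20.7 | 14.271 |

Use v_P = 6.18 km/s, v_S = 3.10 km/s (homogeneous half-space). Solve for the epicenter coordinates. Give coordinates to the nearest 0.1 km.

-15.6 km east, -104.8 km north

Distance from S−P lag: d = Δt · v_P v_S / (v_P − v_S) = Δt · (6.18·3.10)/(6.18−3.10) ≈ 6.2201·Δt.
So d_MCB = 120.66, d_HAWA = 174.98, d_PKD = 88.77 km.
Circle about each station: (x − 53.8)² + (y + 6.1)² = 120.66²; (x + 62.8)² + (y − 63.7)² = 174.98²; (x − 12.8)² + (y + 20.7)² = 88.77².
Subtracting pairs of circle equations eliminates x²+y² and gives linear equations (the radical axes):
-233.2 x + 139.6 y = -10989.28
-82.0 x − 29.2 y = 4339.40
Solving the 2×2 system: x ≈ -15.6, y ≈ -104.8 km.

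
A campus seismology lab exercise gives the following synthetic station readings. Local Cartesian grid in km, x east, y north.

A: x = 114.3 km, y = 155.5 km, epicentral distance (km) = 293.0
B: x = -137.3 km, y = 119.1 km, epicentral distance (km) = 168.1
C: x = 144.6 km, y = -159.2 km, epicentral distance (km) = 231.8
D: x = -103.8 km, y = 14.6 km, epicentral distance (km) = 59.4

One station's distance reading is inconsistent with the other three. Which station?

Solve using three stations at a time. Using A, B, D (subtract circle equations pairwise → linear system) gives (x, y) ≈ (-99.6, -44.8).
Distances from that point to each station vs reported:
  A: calculated 293.0 vs reported 293.0 → residual 0.0 km
  B: calculated 168.1 vs reported 168.1 → residual 0.0 km
  C: calculated 269.7 vs reported 231.8 → residual 37.9 km
  D: calculated 59.5 vs reported 59.4 → residual 0.1 km
A, B, D are mutually consistent (residuals ≈ 0); C is off by 37.9 km.

C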